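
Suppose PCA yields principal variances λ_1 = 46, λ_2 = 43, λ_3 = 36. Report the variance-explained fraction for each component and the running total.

Step 1 — total variance = trace(Sigma) = Σ λ_i = 46 + 43 + 36 = 125.

Step 2 — fraction explained by component i = λ_i / Σ λ:
  PC1: 46/125 = 0.368
  PC2: 43/125 = 0.344
  PC3: 36/125 = 0.288

Step 3 — cumulative fraction after k components = (λ_1 + ... + λ_k) / Σ λ:
  k = 1: 46/125 = 0.368
  k = 2: (46 + 43)/125 = 89/125 = 0.712
  k = 3: (46 + 43 + 36)/125 = 125/125 = 1

Summary (fraction, with percent):

explained: PC1 0.368 (36.8%), PC2 0.344 (34.4%), PC3 0.288 (28.8%);  cumulative: 0.368, 0.712, 1


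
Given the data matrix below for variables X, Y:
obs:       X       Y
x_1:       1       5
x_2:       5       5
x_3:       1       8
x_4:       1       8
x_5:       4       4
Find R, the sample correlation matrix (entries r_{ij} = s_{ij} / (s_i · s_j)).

Step 1 — column means:
  mean(X) = (1 + 5 + 1 + 1 + 4) / 5 = 12/5 = 2.4
  mean(Y) = (5 + 5 + 8 + 8 + 4) / 5 = 30/5 = 6

Step 2 — sample variances and covariances s[i,j] = (1/(n-1)) · Σ_k (x_{k,i} - mean_i) · (x_{k,j} - mean_j), with n-1 = 4:
  s[X,X] = ((-1.4)·(-1.4) + (2.6)·(2.6) + (-1.4)·(-1.4) + (-1.4)·(-1.4) + (1.6)·(1.6)) / 4 = 15.2/4 = 3.8
  s[X,Y] = ((-1.4)·(-1) + (2.6)·(-1) + (-1.4)·(2) + (-1.4)·(2) + (1.6)·(-2)) / 4 = -10/4 = -2.5
  s[Y,Y] = ((-1)·(-1) + (-1)·(-1) + (2)·(2) + (2)·(2) + (-2)·(-2)) / 4 = 14/4 = 3.5
  Sample standard deviations s_i = √(s[i,i]):
  s(X) = √(3.8) = 1.9494
  s(Y) = √(3.5) = 1.8708

Step 3 — r_{ij} = s_{ij} / (s_i · s_j):
  r[X,X] = 1 (diagonal).
  r[X,Y] = -2.5 / (1.9494 · 1.8708) = -2.5 / 3.6469 = -0.6855
  r[Y,Y] = 1 (diagonal).

R is symmetric with unit diagonal. Assembling:

R = [[1, -0.6855],
 [-0.6855, 1]]


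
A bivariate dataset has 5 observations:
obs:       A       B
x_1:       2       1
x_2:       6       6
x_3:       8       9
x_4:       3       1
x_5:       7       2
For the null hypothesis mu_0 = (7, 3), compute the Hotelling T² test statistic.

Step 1 — sample mean vector:
  mean(A) = (2 + 6 + 8 + 3 + 7) / 5 = 26/5 = 5.2
  mean(B) = (1 + 6 + 9 + 1 + 2) / 5 = 19/5 = 3.8
  x̄ = (5.2, 3.8),  deviation x̄ - mu_0 = (5.2, 3.8) - (7, 3) = (-1.8, 0.8).

Step 2 — sample covariance matrix, S[i,j] = (1/(n-1)) · Σ_k (x_{k,i} - mean_i) · (x_{k,j} - mean_j), divisor n-1 = 4:
  S[A,A] = ((-3.2)·(-3.2) + (0.8)·(0.8) + (2.8)·(2.8) + (-2.2)·(-2.2) + (1.8)·(1.8)) / 4 = 26.8/4 = 6.7
  S[A,B] = ((-3.2)·(-2.8) + (0.8)·(2.2) + (2.8)·(5.2) + (-2.2)·(-2.8) + (1.8)·(-1.8)) / 4 = 28.2/4 = 7.05
  S[B,B] = ((-2.8)·(-2.8) + (2.2)·(2.2) + (5.2)·(5.2) + (-2.8)·(-2.8) + (-1.8)·(-1.8)) / 4 = 50.8/4 = 12.7
  S = [[6.7, 7.05],
 [7.05, 12.7]].

Step 3 — invert S. det(S) = 6.7·12.7 - (7.05)² = 35.3875.
  S^{-1} = (1/det) · [[d, -b], [-b, a]] = [[0.3589, -0.1992],
 [-0.1992, 0.1893]].

Step 4 — quadratic form (x̄ - mu_0)^T · S^{-1} · (x̄ - mu_0):
  S^{-1} · (x̄ - mu_0) = (-0.8054, 0.5101),
  (x̄ - mu_0)^T · [...] = (-1.8)·(-0.8054) + (0.8)·(0.5101) = 1.8577.

Step 5 — scale by n: T² = 5 · 1.8577 = 9.2886.

T² ≈ 9.2886


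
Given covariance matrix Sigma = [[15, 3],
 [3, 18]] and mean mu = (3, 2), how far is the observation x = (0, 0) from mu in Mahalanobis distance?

Step 1 — centre the observation: (x - mu) = (-3, -2).

Step 2 — invert Sigma. det(Sigma) = 15·18 - (3)² = 261.
  Sigma^{-1} = (1/det) · [[d, -b], [-b, a]] = [[0.069, -0.0115],
 [-0.0115, 0.0575]].

Step 3 — form the quadratic (x - mu)^T · Sigma^{-1} · (x - mu):
  Sigma^{-1} · (x - mu) = (-0.1839, -0.0805).
  (x - mu)^T · [Sigma^{-1} · (x - mu)] = (-3)·(-0.1839) + (-2)·(-0.0805) = 0.7126.

Step 4 — take square root: d = √(0.7126) ≈ 0.8442.

d(x, mu) = √(0.7126) ≈ 0.8442


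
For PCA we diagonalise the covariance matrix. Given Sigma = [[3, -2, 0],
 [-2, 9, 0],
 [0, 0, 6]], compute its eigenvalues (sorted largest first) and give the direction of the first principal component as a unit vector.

Step 1 — characteristic polynomial p(λ) = det(λI - Sigma) = λ³ - tr·λ² + c_1·λ - det, where tr = trace, c_1 = sum of the principal 2×2 minors, det = det(Sigma):
  tr = 3 + 9 + 6 = 18,
  c_1 = (3·9 - (-2)²) + (3·6 - (0)²) + (9·6 - (0)²) = 23 + 18 + 54 = 95,
  det = 3·(9·6 - (0)²) - (-2)·((-2)·6 - (0)·(0)) + (0)·((-2)·(0) - 9·(0)) = 3·(54) - (-2)·(-12) + (0)·(0) = 138.
  So p(λ) = λ³ - 18λ² + 95λ - 138.
Step 2 — look for an integer root (rational root theorem: any rational root is an integer divisor of 138). Testing λ = 6:
  p(6) = 216 - 648 + 570 - 138 = 0  ✓
  Dividing out (λ - 6): p(λ) = (λ - 6)(λ² - 12λ + 23).
Step 3 — remaining eigenvalues from the quadratic λ² - 12λ + 23 = 0:
  Δ = 12² - 4·23 = 144 - 92 = 52,  λ = (12 ± √52)/2 = (12 ± 7.2111)/2 ≈ 9.6056 or 2.3944.
  Sorted: λ_1 = 9.6056,  λ_2 = 6,  λ_3 = 2.3944  (check: sum = 18 = tr ✓).

Step 4 — unit eigenvector for λ_1 ≈ 9.6056: v spans the null space of (Sigma - λ_1 I), whose rows are
  r_1 = (-6.6056, -2, 0),  r_2 = (-2, -0.6056, 0),  r_3 = (0, 0, -3.6056).
  v is orthogonal to every row, so take v ∝ r_1 × r_3 = ((-2)·(-3.6056) - (0)·(0), (0)·(0) - (-6.6056)·(-3.6056), (-6.6056)·(0) - (-2)·(0)) ≈ (7.2111, -23.8167, 0).
  Let u = (7.2111, -23.8167, 0).
  ||u|| = √((7.2111)² + (-23.8167)² + (0)²) = √(619.233) ≈ 24.8844,  v_1 = u/||u|| ≈ (0.2898, -0.9571, 0) (||v_1|| = 1).

λ_1 = 9.6056,  λ_2 = 6,  λ_3 = 2.3944;  v_1 ≈ (0.2898, -0.9571, 0)


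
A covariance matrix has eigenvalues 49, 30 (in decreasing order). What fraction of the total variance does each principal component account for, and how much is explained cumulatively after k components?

Step 1 — total variance = trace(Sigma) = Σ λ_i = 49 + 30 = 79.

Step 2 — fraction explained by component i = λ_i / Σ λ:
  PC1: 49/79 = 0.6203
  PC2: 30/79 = 0.3797

Step 3 — cumulative fraction after k components = (λ_1 + ... + λ_k) / Σ λ:
  k = 1: 49/79 = 0.6203
  k = 2: (49 + 30)/79 = 79/79 = 1

Summary (fraction, with percent):

explained: PC1 0.6203 (62.03%), PC2 0.3797 (37.97%);  cumulative: 0.6203, 1


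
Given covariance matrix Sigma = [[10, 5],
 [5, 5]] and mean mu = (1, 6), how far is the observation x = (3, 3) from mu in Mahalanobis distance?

Step 1 — centre the observation: (x - mu) = (2, -3).

Step 2 — invert Sigma. det(Sigma) = 10·5 - (5)² = 25.
  Sigma^{-1} = (1/det) · [[d, -b], [-b, a]] = [[0.2, -0.2],
 [-0.2, 0.4]].

Step 3 — form the quadratic (x - mu)^T · Sigma^{-1} · (x - mu):
  Sigma^{-1} · (x - mu) = (1, -1.6).
  (x - mu)^T · [Sigma^{-1} · (x - mu)] = (2)·(1) + (-3)·(-1.6) = 6.8.

Step 4 — take square root: d = √(6.8) ≈ 2.6077.

d(x, mu) = √(6.8) ≈ 2.6077


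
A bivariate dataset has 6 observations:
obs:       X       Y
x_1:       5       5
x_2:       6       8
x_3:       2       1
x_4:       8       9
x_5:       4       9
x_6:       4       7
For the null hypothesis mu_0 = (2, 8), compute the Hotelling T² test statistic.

Step 1 — sample mean vector:
  mean(X) = (5 + 6 + 2 + 8 + 4 + 4) / 6 = 29/6 = 4.8333
  mean(Y) = (5 + 8 + 1 + 9 + 9 + 7) / 6 = 39/6 = 6.5
  x̄ = (4.8333, 6.5),  deviation x̄ - mu_0 = (4.8333, 6.5) - (2, 8) = (2.8333, -1.5).

Step 2 — sample covariance matrix, S[i,j] = (1/(n-1)) · Σ_k (x_{k,i} - mean_i) · (x_{k,j} - mean_j), divisor n-1 = 5:
  S[X,X] = ((0.1667)·(0.1667) + (1.1667)·(1.1667) + (-2.8333)·(-2.8333) + (3.1667)·(3.1667) + (-0.8333)·(-0.8333) + (-0.8333)·(-0.8333)) / 5 = 20.8333/5 = 4.1667
  S[X,Y] = ((0.1667)·(-1.5) + (1.1667)·(1.5) + (-2.8333)·(-5.5) + (3.1667)·(2.5) + (-0.8333)·(2.5) + (-0.8333)·(0.5)) / 5 = 22.5/5 = 4.5
  S[Y,Y] = ((-1.5)·(-1.5) + (1.5)·(1.5) + (-5.5)·(-5.5) + (2.5)·(2.5) + (2.5)·(2.5) + (0.5)·(0.5)) / 5 = 47.5/5 = 9.5
  S = [[4.1667, 4.5],
 [4.5, 9.5]].

Step 3 — invert S. det(S) = 4.1667·9.5 - (4.5)² = 19.3333.
  S^{-1} = (1/det) · [[d, -b], [-b, a]] = [[0.4914, -0.2328],
 [-0.2328, 0.2155]].

Step 4 — quadratic form (x̄ - mu_0)^T · S^{-1} · (x̄ - mu_0):
  S^{-1} · (x̄ - mu_0) = (1.7414, -0.9828),
  (x̄ - mu_0)^T · [...] = (2.8333)·(1.7414) + (-1.5)·(-0.9828) = 6.408.

Step 5 — scale by n: T² = 6 · 6.408 = 38.4483.

T² ≈ 38.4483


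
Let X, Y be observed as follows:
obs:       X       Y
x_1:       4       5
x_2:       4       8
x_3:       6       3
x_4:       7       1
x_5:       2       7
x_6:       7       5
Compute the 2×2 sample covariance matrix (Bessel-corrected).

Step 1 — column means:
  mean(X) = (4 + 4 + 6 + 7 + 2 + 7) / 6 = 30/6 = 5
  mean(Y) = (5 + 8 + 3 + 1 + 7 + 5) / 6 = 29/6 = 4.8333

Step 2 — sample covariance S[i,j] = (1/(n-1)) · Σ_k (x_{k,i} - mean_i) · (x_{k,j} - mean_j), with n-1 = 5.
  S[X,X] = ((-1)·(-1) + (-1)·(-1) + (1)·(1) + (2)·(2) + (-3)·(-3) + (2)·(2)) / 5 = 20/5 = 4
  S[X,Y] = ((-1)·(0.1667) + (-1)·(3.1667) + (1)·(-1.8333) + (2)·(-3.8333) + (-3)·(2.1667) + (2)·(0.1667)) / 5 = -19/5 = -3.8
  S[Y,Y] = ((0.1667)·(0.1667) + (3.1667)·(3.1667) + (-1.8333)·(-1.8333) + (-3.8333)·(-3.8333) + (2.1667)·(2.1667) + (0.1667)·(0.1667)) / 5 = 32.8333/5 = 6.5667

S is symmetric (S[j,i] = S[i,j]). Assembling:

S = [[4, -3.8],
 [-3.8, 6.5667]]


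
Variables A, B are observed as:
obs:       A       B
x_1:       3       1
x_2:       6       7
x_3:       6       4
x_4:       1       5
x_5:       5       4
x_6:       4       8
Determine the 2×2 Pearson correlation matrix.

Step 1 — column means:
  mean(A) = (3 + 6 + 6 + 1 + 5 + 4) / 6 = 25/6 = 4.1667
  mean(B) = (1 + 7 + 4 + 5 + 4 + 8) / 6 = 29/6 = 4.8333

Step 2 — sample variances and covariances s[i,j] = (1/(n-1)) · Σ_k (x_{k,i} - mean_i) · (x_{k,j} - mean_j), with n-1 = 5:
  s[A,A] = ((-1.1667)·(-1.1667) + (1.8333)·(1.8333) + (1.8333)·(1.8333) + (-3.1667)·(-3.1667) + (0.8333)·(0.8333) + (-0.1667)·(-0.1667)) / 5 = 18.8333/5 = 3.7667
  s[A,B] = ((-1.1667)·(-3.8333) + (1.8333)·(2.1667) + (1.8333)·(-0.8333) + (-3.1667)·(0.1667) + (0.8333)·(-0.8333) + (-0.1667)·(3.1667)) / 5 = 5.1667/5 = 1.0333
  s[B,B] = ((-3.8333)·(-3.8333) + (2.1667)·(2.1667) + (-0.8333)·(-0.8333) + (0.1667)·(0.1667) + (-0.8333)·(-0.8333) + (3.1667)·(3.1667)) / 5 = 30.8333/5 = 6.1667
  Sample standard deviations s_i = √(s[i,i]):
  s(A) = √(3.7667) = 1.9408
  s(B) = √(6.1667) = 2.4833

Step 3 — r_{ij} = s_{ij} / (s_i · s_j):
  r[A,A] = 1 (diagonal).
  r[A,B] = 1.0333 / (1.9408 · 2.4833) = 1.0333 / 4.8195 = 0.2144
  r[B,B] = 1 (diagonal).

R is symmetric with unit diagonal. Assembling:

R = [[1, 0.2144],
 [0.2144, 1]]


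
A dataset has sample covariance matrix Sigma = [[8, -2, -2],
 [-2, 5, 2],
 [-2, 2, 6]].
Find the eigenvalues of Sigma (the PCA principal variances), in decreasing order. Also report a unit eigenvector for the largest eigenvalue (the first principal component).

Step 1 — characteristic polynomial p(λ) = det(λI - Sigma) = λ³ - tr·λ² + c_1·λ - det, where tr = trace, c_1 = sum of the principal 2×2 minors, det = det(Sigma):
  tr = 8 + 5 + 6 = 19,
  c_1 = (8·5 - (-2)²) + (8·6 - (-2)²) + (5·6 - (2)²) = 36 + 44 + 26 = 106,
  det = 8·(5·6 - (2)²) - (-2)·((-2)·6 - (2)·(-2)) + (-2)·((-2)·(2) - 5·(-2)) = 8·(26) - (-2)·(-8) + (-2)·(6) = 180.
  So p(λ) = λ³ - 19λ² + 106λ - 180.
Step 2 — look for an integer root (rational root theorem: any rational root is an integer divisor of 180). Testing λ = 5:
  p(5) = 125 - 475 + 530 - 180 = 0  ✓
  Dividing out (λ - 5): p(λ) = (λ - 5)(λ² - 14λ + 36).
Step 3 — remaining eigenvalues from the quadratic λ² - 14λ + 36 = 0:
  Δ = 14² - 4·36 = 196 - 144 = 52,  λ = (14 ± √52)/2 = (14 ± 7.2111)/2 ≈ 10.6056 or 3.3944.
  Sorted: λ_1 = 10.6056,  λ_2 = 5,  λ_3 = 3.3944  (check: sum = 19 = tr ✓).

Step 4 — unit eigenvector for λ_1 ≈ 10.6056: v spans the null space of (Sigma - λ_1 I), whose rows are
  r_1 = (-2.6056, -2, -2),  r_2 = (-2, -5.6056, 2),  r_3 = (-2, 2, -4.6056).
  v is orthogonal to every row, so take v ∝ r_1 × r_2 = ((-2)·(2) - (-2)·(-5.6056), (-2)·(-2) - (-2.6056)·(2), (-2.6056)·(-5.6056) - (-2)·(-2)) ≈ (-15.2111, 9.2111, 10.6056).
  Rescale (multiply by -1 so the first nonzero entry is positive): u = (15.2111, -9.2111, -10.6056).
  ||u|| = √((15.2111)² + (-9.2111)² + (-10.6056)²) = √(428.6998) ≈ 20.7051,  v_1 = u/||u|| ≈ (0.7347, -0.4449, -0.5122) (||v_1|| = 1).

λ_1 = 10.6056,  λ_2 = 5,  λ_3 = 3.3944;  v_1 ≈ (0.7347, -0.4449, -0.5122)


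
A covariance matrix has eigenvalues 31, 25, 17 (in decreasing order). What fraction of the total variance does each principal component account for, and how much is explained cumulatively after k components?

Step 1 — total variance = trace(Sigma) = Σ λ_i = 31 + 25 + 17 = 73.

Step 2 — fraction explained by component i = λ_i / Σ λ:
  PC1: 31/73 = 0.4247
  PC2: 25/73 = 0.3425
  PC3: 17/73 = 0.2329

Step 3 — cumulative fraction after k components = (λ_1 + ... + λ_k) / Σ λ:
  k = 1: 31/73 = 0.4247
  k = 2: (31 + 25)/73 = 56/73 = 0.7671
  k = 3: (31 + 25 + 17)/73 = 73/73 = 1

Summary (fraction, with percent):

explained: PC1 0.4247 (42.47%), PC2 0.3425 (34.25%), PC3 0.2329 (23.29%);  cumulative: 0.4247, 0.7671, 1


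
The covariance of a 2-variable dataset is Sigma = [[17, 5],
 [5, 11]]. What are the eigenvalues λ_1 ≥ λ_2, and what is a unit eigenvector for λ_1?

Step 1 — characteristic polynomial of 2×2 Sigma:
  det(Sigma - λI) = λ² - trace · λ + det = 0.
  trace = 17 + 11 = 28, det = 17·11 - (5)² = 162.
Step 2 — discriminant:
  Δ = trace² - 4·det = 784 - 648 = 136.
Step 3 — eigenvalues:
  λ = (trace ± √Δ)/2 = (28 ± 11.6619)/2,
  λ_1 = 19.831,  λ_2 = 8.169.

Step 4 — unit eigenvector for λ_1: solve (Sigma - λ_1 I)v = 0. First row:
  (17 - 19.831)·v_x + (5)·v_y = 0, i.e. (-2.831)·v_x + (5)·v_y = 0,
  so v ∝ (b, λ_1 - a) = (5, 2.831) = u.
  ||u|| = √((5)² + (2.831)²) = √(33.0143) ≈ 5.7458,
  v_1 = u/||u|| ≈ (0.8702, 0.4927) (||v_1|| = 1).

λ_1 = 19.831,  λ_2 = 8.169;  v_1 ≈ (0.8702, 0.4927)


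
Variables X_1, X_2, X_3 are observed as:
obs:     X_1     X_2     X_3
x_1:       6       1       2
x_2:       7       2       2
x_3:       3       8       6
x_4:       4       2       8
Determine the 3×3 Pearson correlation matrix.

Step 1 — column means:
  mean(X_1) = (6 + 7 + 3 + 4) / 4 = 20/4 = 5
  mean(X_2) = (1 + 2 + 8 + 2) / 4 = 13/4 = 3.25
  mean(X_3) = (2 + 2 + 6 + 8) / 4 = 18/4 = 4.5

Step 2 — sample variances and covariances s[i,j] = (1/(n-1)) · Σ_k (x_{k,i} - mean_i) · (x_{k,j} - mean_j), with n-1 = 3:
  s[X_1,X_1] = ((1)·(1) + (2)·(2) + (-2)·(-2) + (-1)·(-1)) / 3 = 10/3 = 3.3333
  s[X_1,X_2] = ((1)·(-2.25) + (2)·(-1.25) + (-2)·(4.75) + (-1)·(-1.25)) / 3 = -13/3 = -4.3333
  s[X_1,X_3] = ((1)·(-2.5) + (2)·(-2.5) + (-2)·(1.5) + (-1)·(3.5)) / 3 = -14/3 = -4.6667
  s[X_2,X_2] = ((-2.25)·(-2.25) + (-1.25)·(-1.25) + (4.75)·(4.75) + (-1.25)·(-1.25)) / 3 = 30.75/3 = 10.25
  s[X_2,X_3] = ((-2.25)·(-2.5) + (-1.25)·(-2.5) + (4.75)·(1.5) + (-1.25)·(3.5)) / 3 = 11.5/3 = 3.8333
  s[X_3,X_3] = ((-2.5)·(-2.5) + (-2.5)·(-2.5) + (1.5)·(1.5) + (3.5)·(3.5)) / 3 = 27/3 = 9
  Sample standard deviations s_i = √(s[i,i]):
  s(X_1) = √(3.3333) = 1.8257
  s(X_2) = √(10.25) = 3.2016
  s(X_3) = √(9) = 3

Step 3 — r_{ij} = s_{ij} / (s_i · s_j):
  r[X_1,X_1] = 1 (diagonal).
  r[X_1,X_2] = -4.3333 / (1.8257 · 3.2016) = -4.3333 / 5.8452 = -0.7413
  r[X_1,X_3] = -4.6667 / (1.8257 · 3) = -4.6667 / 5.4772 = -0.852
  r[X_2,X_2] = 1 (diagonal).
  r[X_2,X_3] = 3.8333 / (3.2016 · 3) = 3.8333 / 9.6047 = 0.3991
  r[X_3,X_3] = 1 (diagonal).

R is symmetric with unit diagonal. Assembling:

R = [[1, -0.7413, -0.852],
 [-0.7413, 1, 0.3991],
 [-0.852, 0.3991, 1]]


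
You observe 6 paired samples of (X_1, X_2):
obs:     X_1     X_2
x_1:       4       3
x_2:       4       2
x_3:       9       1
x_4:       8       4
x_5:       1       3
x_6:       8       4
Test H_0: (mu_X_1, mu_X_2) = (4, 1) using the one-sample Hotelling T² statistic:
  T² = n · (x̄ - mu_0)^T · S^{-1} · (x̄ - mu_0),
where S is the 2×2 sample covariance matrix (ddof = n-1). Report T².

Step 1 — sample mean vector:
  mean(X_1) = (4 + 4 + 9 + 8 + 1 + 8) / 6 = 34/6 = 5.6667
  mean(X_2) = (3 + 2 + 1 + 4 + 3 + 4) / 6 = 17/6 = 2.8333
  x̄ = (5.6667, 2.8333),  deviation x̄ - mu_0 = (5.6667, 2.8333) - (4, 1) = (1.6667, 1.8333).

Step 2 — sample covariance matrix, S[i,j] = (1/(n-1)) · Σ_k (x_{k,i} - mean_i) · (x_{k,j} - mean_j), divisor n-1 = 5:
  S[X_1,X_1] = ((-1.6667)·(-1.6667) + (-1.6667)·(-1.6667) + (3.3333)·(3.3333) + (2.3333)·(2.3333) + (-4.6667)·(-4.6667) + (2.3333)·(2.3333)) / 5 = 49.3333/5 = 9.8667
  S[X_1,X_2] = ((-1.6667)·(0.1667) + (-1.6667)·(-0.8333) + (3.3333)·(-1.8333) + (2.3333)·(1.1667) + (-4.6667)·(0.1667) + (2.3333)·(1.1667)) / 5 = -0.3333/5 = -0.0667
  S[X_2,X_2] = ((0.1667)·(0.1667) + (-0.8333)·(-0.8333) + (-1.8333)·(-1.8333) + (1.1667)·(1.1667) + (0.1667)·(0.1667) + (1.1667)·(1.1667)) / 5 = 6.8333/5 = 1.3667
  S = [[9.8667, -0.0667],
 [-0.0667, 1.3667]].

Step 3 — invert S. det(S) = 9.8667·1.3667 - (-0.0667)² = 13.48.
  S^{-1} = (1/det) · [[d, -b], [-b, a]] = [[0.1014, 0.0049],
 [0.0049, 0.7319]].

Step 4 — quadratic form (x̄ - mu_0)^T · S^{-1} · (x̄ - mu_0):
  S^{-1} · (x̄ - mu_0) = (0.178, 1.3501),
  (x̄ - mu_0)^T · [...] = (1.6667)·(0.178) + (1.8333)·(1.3501) = 2.772.

Step 5 — scale by n: T² = 6 · 2.772 = 16.632.

T² ≈ 16.632


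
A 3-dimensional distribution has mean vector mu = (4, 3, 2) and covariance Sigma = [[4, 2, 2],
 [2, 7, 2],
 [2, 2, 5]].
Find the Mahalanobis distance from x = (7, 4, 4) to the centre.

Step 1 — centre the observation: (x - mu) = (3, 1, 2).

Step 2 — invert Sigma (cofactor / det for 3×3, or solve directly):
  Sigma^{-1} = [[0.337, -0.0652, -0.1087],
 [-0.0652, 0.1739, -0.0435],
 [-0.1087, -0.0435, 0.2609]].

Step 3 — form the quadratic (x - mu)^T · Sigma^{-1} · (x - mu):
  Sigma^{-1} · (x - mu) = (0.7283, -0.1087, 0.1522).
  (x - mu)^T · [Sigma^{-1} · (x - mu)] = (3)·(0.7283) + (1)·(-0.1087) + (2)·(0.1522) = 2.3804.

Step 4 — take square root: d = √(2.3804) ≈ 1.5429.

d(x, mu) = √(2.3804) ≈ 1.5429


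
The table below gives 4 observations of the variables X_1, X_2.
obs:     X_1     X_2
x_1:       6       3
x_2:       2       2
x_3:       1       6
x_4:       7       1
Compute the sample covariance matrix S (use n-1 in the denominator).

Step 1 — column means:
  mean(X_1) = (6 + 2 + 1 + 7) / 4 = 16/4 = 4
  mean(X_2) = (3 + 2 + 6 + 1) / 4 = 12/4 = 3

Step 2 — sample covariance S[i,j] = (1/(n-1)) · Σ_k (x_{k,i} - mean_i) · (x_{k,j} - mean_j), with n-1 = 3.
  S[X_1,X_1] = ((2)·(2) + (-2)·(-2) + (-3)·(-3) + (3)·(3)) / 3 = 26/3 = 8.6667
  S[X_1,X_2] = ((2)·(0) + (-2)·(-1) + (-3)·(3) + (3)·(-2)) / 3 = -13/3 = -4.3333
  S[X_2,X_2] = ((0)·(0) + (-1)·(-1) + (3)·(3) + (-2)·(-2)) / 3 = 14/3 = 4.6667

S is symmetric (S[j,i] = S[i,j]). Assembling:

S = [[8.6667, -4.3333],
 [-4.3333, 4.6667]]


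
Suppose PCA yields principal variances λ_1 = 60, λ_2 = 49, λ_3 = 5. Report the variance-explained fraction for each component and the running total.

Step 1 — total variance = trace(Sigma) = Σ λ_i = 60 + 49 + 5 = 114.

Step 2 — fraction explained by component i = λ_i / Σ λ:
  PC1: 60/114 = 0.5263
  PC2: 49/114 = 0.4298
  PC3: 5/114 = 0.0439

Step 3 — cumulative fraction after k components = (λ_1 + ... + λ_k) / Σ λ:
  k = 1: 60/114 = 0.5263
  k = 2: (60 + 49)/114 = 109/114 = 0.9561
  k = 3: (60 + 49 + 5)/114 = 114/114 = 1

Summary (fraction, with percent):

explained: PC1 0.5263 (52.63%), PC2 0.4298 (42.98%), PC3 0.0439 (4.39%);  cumulative: 0.5263, 0.9561, 1


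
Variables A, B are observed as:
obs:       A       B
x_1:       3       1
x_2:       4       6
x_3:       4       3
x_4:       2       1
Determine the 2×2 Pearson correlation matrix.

Step 1 — column means:
  mean(A) = (3 + 4 + 4 + 2) / 4 = 13/4 = 3.25
  mean(B) = (1 + 6 + 3 + 1) / 4 = 11/4 = 2.75

Step 2 — sample variances and covariances s[i,j] = (1/(n-1)) · Σ_k (x_{k,i} - mean_i) · (x_{k,j} - mean_j), with n-1 = 3:
  s[A,A] = ((-0.25)·(-0.25) + (0.75)·(0.75) + (0.75)·(0.75) + (-1.25)·(-1.25)) / 3 = 2.75/3 = 0.9167
  s[A,B] = ((-0.25)·(-1.75) + (0.75)·(3.25) + (0.75)·(0.25) + (-1.25)·(-1.75)) / 3 = 5.25/3 = 1.75
  s[B,B] = ((-1.75)·(-1.75) + (3.25)·(3.25) + (0.25)·(0.25) + (-1.75)·(-1.75)) / 3 = 16.75/3 = 5.5833
  Sample standard deviations s_i = √(s[i,i]):
  s(A) = √(0.9167) = 0.9574
  s(B) = √(5.5833) = 2.3629

Step 3 — r_{ij} = s_{ij} / (s_i · s_j):
  r[A,A] = 1 (diagonal).
  r[A,B] = 1.75 / (0.9574 · 2.3629) = 1.75 / 2.2623 = 0.7735
  r[B,B] = 1 (diagonal).

R is symmetric with unit diagonal. Assembling:

R = [[1, 0.7735],
 [0.7735, 1]]


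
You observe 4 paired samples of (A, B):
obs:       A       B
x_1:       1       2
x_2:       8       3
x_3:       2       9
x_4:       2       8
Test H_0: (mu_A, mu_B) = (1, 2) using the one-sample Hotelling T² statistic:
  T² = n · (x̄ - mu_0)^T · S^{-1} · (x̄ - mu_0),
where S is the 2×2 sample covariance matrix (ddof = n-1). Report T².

Step 1 — sample mean vector:
  mean(A) = (1 + 8 + 2 + 2) / 4 = 13/4 = 3.25
  mean(B) = (2 + 3 + 9 + 8) / 4 = 22/4 = 5.5
  x̄ = (3.25, 5.5),  deviation x̄ - mu_0 = (3.25, 5.5) - (1, 2) = (2.25, 3.5).

Step 2 — sample covariance matrix, S[i,j] = (1/(n-1)) · Σ_k (x_{k,i} - mean_i) · (x_{k,j} - mean_j), divisor n-1 = 3:
  S[A,A] = ((-2.25)·(-2.25) + (4.75)·(4.75) + (-1.25)·(-1.25) + (-1.25)·(-1.25)) / 3 = 30.75/3 = 10.25
  S[A,B] = ((-2.25)·(-3.5) + (4.75)·(-2.5) + (-1.25)·(3.5) + (-1.25)·(2.5)) / 3 = -11.5/3 = -3.8333
  S[B,B] = ((-3.5)·(-3.5) + (-2.5)·(-2.5) + (3.5)·(3.5) + (2.5)·(2.5)) / 3 = 37/3 = 12.3333
  S = [[10.25, -3.8333],
 [-3.8333, 12.3333]].

Step 3 — invert S. det(S) = 10.25·12.3333 - (-3.8333)² = 111.7222.
  S^{-1} = (1/det) · [[d, -b], [-b, a]] = [[0.1104, 0.0343],
 [0.0343, 0.0917]].

Step 4 — quadratic form (x̄ - mu_0)^T · S^{-1} · (x̄ - mu_0):
  S^{-1} · (x̄ - mu_0) = (0.3685, 0.3983),
  (x̄ - mu_0)^T · [...] = (2.25)·(0.3685) + (3.5)·(0.3983) = 2.2231.

Step 5 — scale by n: T² = 4 · 2.2231 = 8.8926.

T² ≈ 8.8926


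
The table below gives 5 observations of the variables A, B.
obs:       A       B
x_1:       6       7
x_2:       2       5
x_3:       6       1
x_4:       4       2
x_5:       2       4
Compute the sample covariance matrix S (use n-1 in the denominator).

Step 1 — column means:
  mean(A) = (6 + 2 + 6 + 4 + 2) / 5 = 20/5 = 4
  mean(B) = (7 + 5 + 1 + 2 + 4) / 5 = 19/5 = 3.8

Step 2 — sample covariance S[i,j] = (1/(n-1)) · Σ_k (x_{k,i} - mean_i) · (x_{k,j} - mean_j), with n-1 = 4.
  S[A,A] = ((2)·(2) + (-2)·(-2) + (2)·(2) + (0)·(0) + (-2)·(-2)) / 4 = 16/4 = 4
  S[A,B] = ((2)·(3.2) + (-2)·(1.2) + (2)·(-2.8) + (0)·(-1.8) + (-2)·(0.2)) / 4 = -2/4 = -0.5
  S[B,B] = ((3.2)·(3.2) + (1.2)·(1.2) + (-2.8)·(-2.8) + (-1.8)·(-1.8) + (0.2)·(0.2)) / 4 = 22.8/4 = 5.7

S is symmetric (S[j,i] = S[i,j]). Assembling:

S = [[4, -0.5],
 [-0.5, 5.7]]


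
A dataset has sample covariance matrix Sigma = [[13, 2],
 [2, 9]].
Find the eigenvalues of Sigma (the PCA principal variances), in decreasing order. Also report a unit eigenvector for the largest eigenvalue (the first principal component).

Step 1 — characteristic polynomial of 2×2 Sigma:
  det(Sigma - λI) = λ² - trace · λ + det = 0.
  trace = 13 + 9 = 22, det = 13·9 - (2)² = 113.
Step 2 — discriminant:
  Δ = trace² - 4·det = 484 - 452 = 32.
Step 3 — eigenvalues:
  λ = (trace ± √Δ)/2 = (22 ± 5.6569)/2,
  λ_1 = 13.8284,  λ_2 = 8.1716.

Step 4 — unit eigenvector for λ_1: solve (Sigma - λ_1 I)v = 0. First row:
  (13 - 13.8284)·v_x + (2)·v_y = 0, i.e. (-0.8284)·v_x + (2)·v_y = 0,
  so v ∝ (b, λ_1 - a) = (2, 0.8284) = u.
  ||u|| = √((2)² + (0.8284)²) = √(4.6863) ≈ 2.1648,
  v_1 = u/||u|| ≈ (0.9239, 0.3827) (||v_1|| = 1).

λ_1 = 13.8284,  λ_2 = 8.1716;  v_1 ≈ (0.9239, 0.3827)


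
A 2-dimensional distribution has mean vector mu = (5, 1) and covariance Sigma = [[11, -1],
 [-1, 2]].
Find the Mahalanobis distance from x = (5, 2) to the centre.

Step 1 — centre the observation: (x - mu) = (0, 1).

Step 2 — invert Sigma. det(Sigma) = 11·2 - (-1)² = 21.
  Sigma^{-1} = (1/det) · [[d, -b], [-b, a]] = [[0.0952, 0.0476],
 [0.0476, 0.5238]].

Step 3 — form the quadratic (x - mu)^T · Sigma^{-1} · (x - mu):
  Sigma^{-1} · (x - mu) = (0.0476, 0.5238).
  (x - mu)^T · [Sigma^{-1} · (x - mu)] = (0)·(0.0476) + (1)·(0.5238) = 0.5238.

Step 4 — take square root: d = √(0.5238) ≈ 0.7237.

d(x, mu) = √(0.5238) ≈ 0.7237


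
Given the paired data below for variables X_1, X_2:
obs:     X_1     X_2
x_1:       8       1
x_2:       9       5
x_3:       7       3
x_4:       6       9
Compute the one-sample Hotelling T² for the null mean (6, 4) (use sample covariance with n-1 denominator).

Step 1 — sample mean vector:
  mean(X_1) = (8 + 9 + 7 + 6) / 4 = 30/4 = 7.5
  mean(X_2) = (1 + 5 + 3 + 9) / 4 = 18/4 = 4.5
  x̄ = (7.5, 4.5),  deviation x̄ - mu_0 = (7.5, 4.5) - (6, 4) = (1.5, 0.5).

Step 2 — sample covariance matrix, S[i,j] = (1/(n-1)) · Σ_k (x_{k,i} - mean_i) · (x_{k,j} - mean_j), divisor n-1 = 3:
  S[X_1,X_1] = ((0.5)·(0.5) + (1.5)·(1.5) + (-0.5)·(-0.5) + (-1.5)·(-1.5)) / 3 = 5/3 = 1.6667
  S[X_1,X_2] = ((0.5)·(-3.5) + (1.5)·(0.5) + (-0.5)·(-1.5) + (-1.5)·(4.5)) / 3 = -7/3 = -2.3333
  S[X_2,X_2] = ((-3.5)·(-3.5) + (0.5)·(0.5) + (-1.5)·(-1.5) + (4.5)·(4.5)) / 3 = 35/3 = 11.6667
  S = [[1.6667, -2.3333],
 [-2.3333, 11.6667]].

Step 3 — invert S. det(S) = 1.6667·11.6667 - (-2.3333)² = 14.
  S^{-1} = (1/det) · [[d, -b], [-b, a]] = [[0.8333, 0.1667],
 [0.1667, 0.119]].

Step 4 — quadratic form (x̄ - mu_0)^T · S^{-1} · (x̄ - mu_0):
  S^{-1} · (x̄ - mu_0) = (1.3333, 0.3095),
  (x̄ - mu_0)^T · [...] = (1.5)·(1.3333) + (0.5)·(0.3095) = 2.1548.

Step 5 — scale by n: T² = 4 · 2.1548 = 8.619.

T² ≈ 8.619


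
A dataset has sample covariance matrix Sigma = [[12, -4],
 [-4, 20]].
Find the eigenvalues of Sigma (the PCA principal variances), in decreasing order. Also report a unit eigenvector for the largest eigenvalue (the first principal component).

Step 1 — characteristic polynomial of 2×2 Sigma:
  det(Sigma - λI) = λ² - trace · λ + det = 0.
  trace = 12 + 20 = 32, det = 12·20 - (-4)² = 224.
Step 2 — discriminant:
  Δ = trace² - 4·det = 1024 - 896 = 128.
Step 3 — eigenvalues:
  λ = (trace ± √Δ)/2 = (32 ± 11.3137)/2,
  λ_1 = 21.6569,  λ_2 = 10.3431.

Step 4 — unit eigenvector for λ_1: solve (Sigma - λ_1 I)v = 0. First row:
  (12 - 21.6569)·v_x + (-4)·v_y = 0, i.e. (-9.6569)·v_x + (-4)·v_y = 0,
  so v ∝ (b, λ_1 - a) = (-4, 9.6569); multiply by -1 so the first entry is positive: u = (4, -9.6569).
  ||u|| = √((4)² + (-9.6569)²) = √(109.2548) ≈ 10.4525,
  v_1 = u/||u|| ≈ (0.3827, -0.9239) (||v_1|| = 1).

λ_1 = 21.6569,  λ_2 = 10.3431;  v_1 ≈ (0.3827, -0.9239)


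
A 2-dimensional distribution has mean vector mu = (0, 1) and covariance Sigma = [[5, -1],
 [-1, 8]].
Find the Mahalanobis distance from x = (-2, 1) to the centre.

Step 1 — centre the observation: (x - mu) = (-2, 0).

Step 2 — invert Sigma. det(Sigma) = 5·8 - (-1)² = 39.
  Sigma^{-1} = (1/det) · [[d, -b], [-b, a]] = [[0.2051, 0.0256],
 [0.0256, 0.1282]].

Step 3 — form the quadratic (x - mu)^T · Sigma^{-1} · (x - mu):
  Sigma^{-1} · (x - mu) = (-0.4103, -0.0513).
  (x - mu)^T · [Sigma^{-1} · (x - mu)] = (-2)·(-0.4103) + (0)·(-0.0513) = 0.8205.

Step 4 — take square root: d = √(0.8205) ≈ 0.9058.

d(x, mu) = √(0.8205) ≈ 0.9058


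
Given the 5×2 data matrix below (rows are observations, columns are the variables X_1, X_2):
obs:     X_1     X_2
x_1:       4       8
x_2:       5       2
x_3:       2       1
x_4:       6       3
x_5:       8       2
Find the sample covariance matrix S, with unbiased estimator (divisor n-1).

Step 1 — column means:
  mean(X_1) = (4 + 5 + 2 + 6 + 8) / 5 = 25/5 = 5
  mean(X_2) = (8 + 2 + 1 + 3 + 2) / 5 = 16/5 = 3.2

Step 2 — sample covariance S[i,j] = (1/(n-1)) · Σ_k (x_{k,i} - mean_i) · (x_{k,j} - mean_j), with n-1 = 4.
  S[X_1,X_1] = ((-1)·(-1) + (0)·(0) + (-3)·(-3) + (1)·(1) + (3)·(3)) / 4 = 20/4 = 5
  S[X_1,X_2] = ((-1)·(4.8) + (0)·(-1.2) + (-3)·(-2.2) + (1)·(-0.2) + (3)·(-1.2)) / 4 = -2/4 = -0.5
  S[X_2,X_2] = ((4.8)·(4.8) + (-1.2)·(-1.2) + (-2.2)·(-2.2) + (-0.2)·(-0.2) + (-1.2)·(-1.2)) / 4 = 30.8/4 = 7.7

S is symmetric (S[j,i] = S[i,j]). Assembling:

S = [[5, -0.5],
 [-0.5, 7.7]]


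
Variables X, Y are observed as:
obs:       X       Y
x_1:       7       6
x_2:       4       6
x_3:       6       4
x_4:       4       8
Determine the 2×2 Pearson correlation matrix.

Step 1 — column means:
  mean(X) = (7 + 4 + 6 + 4) / 4 = 21/4 = 5.25
  mean(Y) = (6 + 6 + 4 + 8) / 4 = 24/4 = 6

Step 2 — sample variances and covariances s[i,j] = (1/(n-1)) · Σ_k (x_{k,i} - mean_i) · (x_{k,j} - mean_j), with n-1 = 3:
  s[X,X] = ((1.75)·(1.75) + (-1.25)·(-1.25) + (0.75)·(0.75) + (-1.25)·(-1.25)) / 3 = 6.75/3 = 2.25
  s[X,Y] = ((1.75)·(0) + (-1.25)·(0) + (0.75)·(-2) + (-1.25)·(2)) / 3 = -4/3 = -1.3333
  s[Y,Y] = ((0)·(0) + (0)·(0) + (-2)·(-2) + (2)·(2)) / 3 = 8/3 = 2.6667
  Sample standard deviations s_i = √(s[i,i]):
  s(X) = √(2.25) = 1.5
  s(Y) = √(2.6667) = 1.633

Step 3 — r_{ij} = s_{ij} / (s_i · s_j):
  r[X,X] = 1 (diagonal).
  r[X,Y] = -1.3333 / (1.5 · 1.633) = -1.3333 / 2.4495 = -0.5443
  r[Y,Y] = 1 (diagonal).

R is symmetric with unit diagonal. Assembling:

R = [[1, -0.5443],
 [-0.5443, 1]]


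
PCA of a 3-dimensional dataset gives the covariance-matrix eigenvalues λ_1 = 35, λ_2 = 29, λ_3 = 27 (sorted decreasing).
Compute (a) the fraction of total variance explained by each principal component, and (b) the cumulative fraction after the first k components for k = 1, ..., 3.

Step 1 — total variance = trace(Sigma) = Σ λ_i = 35 + 29 + 27 = 91.

Step 2 — fraction explained by component i = λ_i / Σ λ:
  PC1: 35/91 = 0.3846
  PC2: 29/91 = 0.3187
  PC3: 27/91 = 0.2967

Step 3 — cumulative fraction after k components = (λ_1 + ... + λ_k) / Σ λ:
  k = 1: 35/91 = 0.3846
  k = 2: (35 + 29)/91 = 64/91 = 0.7033
  k = 3: (35 + 29 + 27)/91 = 91/91 = 1

Summary (fraction, with percent):

explained: PC1 0.3846 (38.46%), PC2 0.3187 (31.87%), PC3 0.2967 (29.67%);  cumulative: 0.3846, 0.7033, 1


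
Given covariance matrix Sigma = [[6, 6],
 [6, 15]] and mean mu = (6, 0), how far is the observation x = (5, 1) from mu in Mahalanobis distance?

Step 1 — centre the observation: (x - mu) = (-1, 1).

Step 2 — invert Sigma. det(Sigma) = 6·15 - (6)² = 54.
  Sigma^{-1} = (1/det) · [[d, -b], [-b, a]] = [[0.2778, -0.1111],
 [-0.1111, 0.1111]].

Step 3 — form the quadratic (x - mu)^T · Sigma^{-1} · (x - mu):
  Sigma^{-1} · (x - mu) = (-0.3889, 0.2222).
  (x - mu)^T · [Sigma^{-1} · (x - mu)] = (-1)·(-0.3889) + (1)·(0.2222) = 0.6111.

Step 4 — take square root: d = √(0.6111) ≈ 0.7817.

d(x, mu) = √(0.6111) ≈ 0.7817


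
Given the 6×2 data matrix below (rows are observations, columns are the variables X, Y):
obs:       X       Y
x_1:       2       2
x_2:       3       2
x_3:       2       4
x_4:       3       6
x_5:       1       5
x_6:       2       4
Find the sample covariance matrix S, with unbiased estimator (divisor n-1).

Step 1 — column means:
  mean(X) = (2 + 3 + 2 + 3 + 1 + 2) / 6 = 13/6 = 2.1667
  mean(Y) = (2 + 2 + 4 + 6 + 5 + 4) / 6 = 23/6 = 3.8333

Step 2 — sample covariance S[i,j] = (1/(n-1)) · Σ_k (x_{k,i} - mean_i) · (x_{k,j} - mean_j), with n-1 = 5.
  S[X,X] = ((-0.1667)·(-0.1667) + (0.8333)·(0.8333) + (-0.1667)·(-0.1667) + (0.8333)·(0.8333) + (-1.1667)·(-1.1667) + (-0.1667)·(-0.1667)) / 5 = 2.8333/5 = 0.5667
  S[X,Y] = ((-0.1667)·(-1.8333) + (0.8333)·(-1.8333) + (-0.1667)·(0.1667) + (0.8333)·(2.1667) + (-1.1667)·(1.1667) + (-0.1667)·(0.1667)) / 5 = -0.8333/5 = -0.1667
  S[Y,Y] = ((-1.8333)·(-1.8333) + (-1.8333)·(-1.8333) + (0.1667)·(0.1667) + (2.1667)·(2.1667) + (1.1667)·(1.1667) + (0.1667)·(0.1667)) / 5 = 12.8333/5 = 2.5667

S is symmetric (S[j,i] = S[i,j]). Assembling:

S = [[0.5667, -0.1667],
 [-0.1667, 2.5667]]


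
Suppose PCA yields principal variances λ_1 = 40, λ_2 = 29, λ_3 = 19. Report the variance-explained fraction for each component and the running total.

Step 1 — total variance = trace(Sigma) = Σ λ_i = 40 + 29 + 19 = 88.

Step 2 — fraction explained by component i = λ_i / Σ λ:
  PC1: 40/88 = 0.4545
  PC2: 29/88 = 0.3295
  PC3: 19/88 = 0.2159

Step 3 — cumulative fraction after k components = (λ_1 + ... + λ_k) / Σ λ:
  k = 1: 40/88 = 0.4545
  k = 2: (40 + 29)/88 = 69/88 = 0.7841
  k = 3: (40 + 29 + 19)/88 = 88/88 = 1

Summary (fraction, with percent):

explained: PC1 0.4545 (45.45%), PC2 0.3295 (32.95%), PC3 0.2159 (21.59%);  cumulative: 0.4545, 0.7841, 1


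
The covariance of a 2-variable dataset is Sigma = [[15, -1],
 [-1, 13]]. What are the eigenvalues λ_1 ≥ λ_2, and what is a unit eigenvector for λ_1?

Step 1 — characteristic polynomial of 2×2 Sigma:
  det(Sigma - λI) = λ² - trace · λ + det = 0.
  trace = 15 + 13 = 28, det = 15·13 - (-1)² = 194.
Step 2 — discriminant:
  Δ = trace² - 4·det = 784 - 776 = 8.
Step 3 — eigenvalues:
  λ = (trace ± √Δ)/2 = (28 ± 2.8284)/2,
  λ_1 = 15.4142,  λ_2 = 12.5858.

Step 4 — unit eigenvector for λ_1: solve (Sigma - λ_1 I)v = 0. First row:
  (15 - 15.4142)·v_x + (-1)·v_y = 0, i.e. (-0.4142)·v_x + (-1)·v_y = 0,
  so v ∝ (b, λ_1 - a) = (-1, 0.4142); multiply by -1 so the first entry is positive: u = (1, -0.4142).
  ||u|| = √((1)² + (-0.4142)²) = √(1.1716) ≈ 1.0824,
  v_1 = u/||u|| ≈ (0.9239, -0.3827) (||v_1|| = 1).

λ_1 = 15.4142,  λ_2 = 12.5858;  v_1 ≈ (0.9239, -0.3827)


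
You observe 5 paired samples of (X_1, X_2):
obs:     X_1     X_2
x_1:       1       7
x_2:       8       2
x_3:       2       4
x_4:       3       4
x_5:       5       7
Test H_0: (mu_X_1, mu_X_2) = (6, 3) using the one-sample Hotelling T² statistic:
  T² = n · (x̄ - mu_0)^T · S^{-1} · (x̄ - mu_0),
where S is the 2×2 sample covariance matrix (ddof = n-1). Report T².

Step 1 — sample mean vector:
  mean(X_1) = (1 + 8 + 2 + 3 + 5) / 5 = 19/5 = 3.8
  mean(X_2) = (7 + 2 + 4 + 4 + 7) / 5 = 24/5 = 4.8
  x̄ = (3.8, 4.8),  deviation x̄ - mu_0 = (3.8, 4.8) - (6, 3) = (-2.2, 1.8).

Step 2 — sample covariance matrix, S[i,j] = (1/(n-1)) · Σ_k (x_{k,i} - mean_i) · (x_{k,j} - mean_j), divisor n-1 = 4:
  S[X_1,X_1] = ((-2.8)·(-2.8) + (4.2)·(4.2) + (-1.8)·(-1.8) + (-0.8)·(-0.8) + (1.2)·(1.2)) / 4 = 30.8/4 = 7.7
  S[X_1,X_2] = ((-2.8)·(2.2) + (4.2)·(-2.8) + (-1.8)·(-0.8) + (-0.8)·(-0.8) + (1.2)·(2.2)) / 4 = -13.2/4 = -3.3
  S[X_2,X_2] = ((2.2)·(2.2) + (-2.8)·(-2.8) + (-0.8)·(-0.8) + (-0.8)·(-0.8) + (2.2)·(2.2)) / 4 = 18.8/4 = 4.7
  S = [[7.7, -3.3],
 [-3.3, 4.7]].

Step 3 — invert S. det(S) = 7.7·4.7 - (-3.3)² = 25.3.
  S^{-1} = (1/det) · [[d, -b], [-b, a]] = [[0.1858, 0.1304],
 [0.1304, 0.3043]].

Step 4 — quadratic form (x̄ - mu_0)^T · S^{-1} · (x̄ - mu_0):
  S^{-1} · (x̄ - mu_0) = (-0.1739, 0.2609),
  (x̄ - mu_0)^T · [...] = (-2.2)·(-0.1739) + (1.8)·(0.2609) = 0.8522.

Step 5 — scale by n: T² = 5 · 0.8522 = 4.2609.

T² ≈ 4.2609


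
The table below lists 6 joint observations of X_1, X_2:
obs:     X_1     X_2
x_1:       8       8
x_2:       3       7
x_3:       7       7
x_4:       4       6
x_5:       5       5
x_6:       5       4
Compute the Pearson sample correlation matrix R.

Step 1 — column means:
  mean(X_1) = (8 + 3 + 7 + 4 + 5 + 5) / 6 = 32/6 = 5.3333
  mean(X_2) = (8 + 7 + 7 + 6 + 5 + 4) / 6 = 37/6 = 6.1667

Step 2 — sample variances and covariances s[i,j] = (1/(n-1)) · Σ_k (x_{k,i} - mean_i) · (x_{k,j} - mean_j), with n-1 = 5:
  s[X_1,X_1] = ((2.6667)·(2.6667) + (-2.3333)·(-2.3333) + (1.6667)·(1.6667) + (-1.3333)·(-1.3333) + (-0.3333)·(-0.3333) + (-0.3333)·(-0.3333)) / 5 = 17.3333/5 = 3.4667
  s[X_1,X_2] = ((2.6667)·(1.8333) + (-2.3333)·(0.8333) + (1.6667)·(0.8333) + (-1.3333)·(-0.1667) + (-0.3333)·(-1.1667) + (-0.3333)·(-2.1667)) / 5 = 5.6667/5 = 1.1333
  s[X_2,X_2] = ((1.8333)·(1.8333) + (0.8333)·(0.8333) + (0.8333)·(0.8333) + (-0.1667)·(-0.1667) + (-1.1667)·(-1.1667) + (-2.1667)·(-2.1667)) / 5 = 10.8333/5 = 2.1667
  Sample standard deviations s_i = √(s[i,i]):
  s(X_1) = √(3.4667) = 1.8619
  s(X_2) = √(2.1667) = 1.472

Step 3 — r_{ij} = s_{ij} / (s_i · s_j):
  r[X_1,X_1] = 1 (diagonal).
  r[X_1,X_2] = 1.1333 / (1.8619 · 1.472) = 1.1333 / 2.7406 = 0.4135
  r[X_2,X_2] = 1 (diagonal).

R is symmetric with unit diagonal. Assembling:

R = [[1, 0.4135],
 [0.4135, 1]]


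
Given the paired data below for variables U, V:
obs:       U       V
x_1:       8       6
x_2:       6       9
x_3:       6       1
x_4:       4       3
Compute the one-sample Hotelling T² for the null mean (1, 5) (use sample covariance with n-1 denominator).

Step 1 — sample mean vector:
  mean(U) = (8 + 6 + 6 + 4) / 4 = 24/4 = 6
  mean(V) = (6 + 9 + 1 + 3) / 4 = 19/4 = 4.75
  x̄ = (6, 4.75),  deviation x̄ - mu_0 = (6, 4.75) - (1, 5) = (5, -0.25).

Step 2 — sample covariance matrix, S[i,j] = (1/(n-1)) · Σ_k (x_{k,i} - mean_i) · (x_{k,j} - mean_j), divisor n-1 = 3:
  S[U,U] = ((2)·(2) + (0)·(0) + (0)·(0) + (-2)·(-2)) / 3 = 8/3 = 2.6667
  S[U,V] = ((2)·(1.25) + (0)·(4.25) + (0)·(-3.75) + (-2)·(-1.75)) / 3 = 6/3 = 2
  S[V,V] = ((1.25)·(1.25) + (4.25)·(4.25) + (-3.75)·(-3.75) + (-1.75)·(-1.75)) / 3 = 36.75/3 = 12.25
  S = [[2.6667, 2],
 [2, 12.25]].

Step 3 — invert S. det(S) = 2.6667·12.25 - (2)² = 28.6667.
  S^{-1} = (1/det) · [[d, -b], [-b, a]] = [[0.4273, -0.0698],
 [-0.0698, 0.093]].

Step 4 — quadratic form (x̄ - mu_0)^T · S^{-1} · (x̄ - mu_0):
  S^{-1} · (x̄ - mu_0) = (2.1541, -0.3721),
  (x̄ - mu_0)^T · [...] = (5)·(2.1541) + (-0.25)·(-0.3721) = 10.8634.

Step 5 — scale by n: T² = 4 · 10.8634 = 43.4535.

T² ≈ 43.4535


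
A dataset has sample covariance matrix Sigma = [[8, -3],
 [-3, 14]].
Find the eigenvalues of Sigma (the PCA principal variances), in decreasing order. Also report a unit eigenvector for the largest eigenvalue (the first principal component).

Step 1 — characteristic polynomial of 2×2 Sigma:
  det(Sigma - λI) = λ² - trace · λ + det = 0.
  trace = 8 + 14 = 22, det = 8·14 - (-3)² = 103.
Step 2 — discriminant:
  Δ = trace² - 4·det = 484 - 412 = 72.
Step 3 — eigenvalues:
  λ = (trace ± √Δ)/2 = (22 ± 8.4853)/2,
  λ_1 = 15.2426,  λ_2 = 6.7574.

Step 4 — unit eigenvector for λ_1: solve (Sigma - λ_1 I)v = 0. First row:
  (8 - 15.2426)·v_x + (-3)·v_y = 0, i.e. (-7.2426)·v_x + (-3)·v_y = 0,
  so v ∝ (b, λ_1 - a) = (-3, 7.2426); multiply by -1 so the first entry is positive: u = (3, -7.2426).
  ||u|| = √((3)² + (-7.2426)²) = √(61.4558) ≈ 7.8394,
  v_1 = u/||u|| ≈ (0.3827, -0.9239) (||v_1|| = 1).

λ_1 = 15.2426,  λ_2 = 6.7574;  v_1 ≈ (0.3827, -0.9239)


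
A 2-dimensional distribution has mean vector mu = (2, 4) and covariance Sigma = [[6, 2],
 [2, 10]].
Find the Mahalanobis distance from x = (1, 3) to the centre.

Step 1 — centre the observation: (x - mu) = (-1, -1).

Step 2 — invert Sigma. det(Sigma) = 6·10 - (2)² = 56.
  Sigma^{-1} = (1/det) · [[d, -b], [-b, a]] = [[0.1786, -0.0357],
 [-0.0357, 0.1071]].

Step 3 — form the quadratic (x - mu)^T · Sigma^{-1} · (x - mu):
  Sigma^{-1} · (x - mu) = (-0.1429, -0.0714).
  (x - mu)^T · [Sigma^{-1} · (x - mu)] = (-1)·(-0.1429) + (-1)·(-0.0714) = 0.2143.

Step 4 — take square root: d = √(0.2143) ≈ 0.4629.

d(x, mu) = √(0.2143) ≈ 0.4629


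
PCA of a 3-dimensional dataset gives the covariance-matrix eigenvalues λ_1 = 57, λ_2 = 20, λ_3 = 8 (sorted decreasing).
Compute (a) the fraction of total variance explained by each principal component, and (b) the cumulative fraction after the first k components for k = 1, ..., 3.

Step 1 — total variance = trace(Sigma) = Σ λ_i = 57 + 20 + 8 = 85.

Step 2 — fraction explained by component i = λ_i / Σ λ:
  PC1: 57/85 = 0.6706
  PC2: 20/85 = 0.2353
  PC3: 8/85 = 0.0941

Step 3 — cumulative fraction after k components = (λ_1 + ... + λ_k) / Σ λ:
  k = 1: 57/85 = 0.6706
  k = 2: (57 + 20)/85 = 77/85 = 0.9059
  k = 3: (57 + 20 + 8)/85 = 85/85 = 1

Summary (fraction, with percent):

explained: PC1 0.6706 (67.06%), PC2 0.2353 (23.53%), PC3 0.0941 (9.41%);  cumulative: 0.6706, 0.9059, 1
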